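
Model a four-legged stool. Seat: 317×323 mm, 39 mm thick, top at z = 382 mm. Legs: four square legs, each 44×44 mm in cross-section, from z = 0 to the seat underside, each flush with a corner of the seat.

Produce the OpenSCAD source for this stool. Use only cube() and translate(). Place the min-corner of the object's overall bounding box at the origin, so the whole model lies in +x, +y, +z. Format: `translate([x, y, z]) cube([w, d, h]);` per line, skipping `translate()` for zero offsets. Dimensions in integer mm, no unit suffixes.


translate([0, 0, 343]) cube([317, 323, 39]);
cube([44, 44, 343]);
translate([273, 0, 0]) cube([44, 44, 343]);
translate([0, 279, 0]) cube([44, 44, 343]);
translate([273, 279, 0]) cube([44, 44, 343]);


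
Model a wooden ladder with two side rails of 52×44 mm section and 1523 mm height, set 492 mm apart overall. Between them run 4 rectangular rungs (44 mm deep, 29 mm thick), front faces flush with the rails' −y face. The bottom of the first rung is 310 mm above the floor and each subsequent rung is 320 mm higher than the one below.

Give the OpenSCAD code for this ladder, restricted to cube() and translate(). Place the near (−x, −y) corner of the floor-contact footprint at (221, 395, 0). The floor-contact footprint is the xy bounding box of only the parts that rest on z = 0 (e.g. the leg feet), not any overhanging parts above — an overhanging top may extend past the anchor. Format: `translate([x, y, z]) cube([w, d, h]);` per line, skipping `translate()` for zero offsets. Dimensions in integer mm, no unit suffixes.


translate([221, 395, 0]) cube([52, 44, 1523]);
translate([661, 395, 0]) cube([52, 44, 1523]);
translate([273, 395, 310]) cube([388, 44, 29]);
translate([273, 395, 630]) cube([388, 44, 29]);
translate([273, 395, 950]) cube([388, 44, 29]);
translate([273, 395, 1270]) cube([388, 44, 29]);


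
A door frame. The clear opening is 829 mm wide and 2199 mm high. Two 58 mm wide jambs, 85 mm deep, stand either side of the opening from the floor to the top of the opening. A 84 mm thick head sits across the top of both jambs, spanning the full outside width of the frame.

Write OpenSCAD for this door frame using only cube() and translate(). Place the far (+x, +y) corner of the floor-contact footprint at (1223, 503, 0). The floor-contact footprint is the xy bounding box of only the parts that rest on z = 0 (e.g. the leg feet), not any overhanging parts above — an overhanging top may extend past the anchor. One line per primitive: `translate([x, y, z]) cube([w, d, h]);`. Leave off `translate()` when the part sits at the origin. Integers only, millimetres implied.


translate([278, 418, 0]) cube([58, 85, 2199]);
translate([1165, 418, 0]) cube([58, 85, 2199]);
translate([278, 418, 2199]) cube([945, 85, 84]);


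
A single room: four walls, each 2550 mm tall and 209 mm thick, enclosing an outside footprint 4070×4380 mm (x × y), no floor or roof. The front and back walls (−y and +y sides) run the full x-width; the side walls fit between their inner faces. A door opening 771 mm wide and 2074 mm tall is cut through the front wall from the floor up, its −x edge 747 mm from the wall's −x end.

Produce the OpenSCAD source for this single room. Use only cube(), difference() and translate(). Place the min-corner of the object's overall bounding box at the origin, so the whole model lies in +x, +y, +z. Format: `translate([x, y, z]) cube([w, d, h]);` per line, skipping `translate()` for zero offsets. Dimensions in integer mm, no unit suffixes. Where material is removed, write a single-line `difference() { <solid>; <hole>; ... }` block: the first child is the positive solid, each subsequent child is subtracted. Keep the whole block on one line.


difference() { cube([4070, 209, 2550]); translate([747, 0, 0]) cube([771, 209, 2074]); }
translate([0, 4171, 0]) cube([4070, 209, 2550]);
translate([0, 209, 0]) cube([209, 3962, 2550]);
translate([3861, 209, 0]) cube([209, 3962, 2550]);


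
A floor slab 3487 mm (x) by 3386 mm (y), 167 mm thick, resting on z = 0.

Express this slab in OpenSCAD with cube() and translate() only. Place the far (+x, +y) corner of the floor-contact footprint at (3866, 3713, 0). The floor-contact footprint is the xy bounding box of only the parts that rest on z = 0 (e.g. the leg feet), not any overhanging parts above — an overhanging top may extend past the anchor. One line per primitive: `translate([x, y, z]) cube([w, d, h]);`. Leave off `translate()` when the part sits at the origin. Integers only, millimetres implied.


translate([379, 327, 0]) cube([3487, 3386, 167]);


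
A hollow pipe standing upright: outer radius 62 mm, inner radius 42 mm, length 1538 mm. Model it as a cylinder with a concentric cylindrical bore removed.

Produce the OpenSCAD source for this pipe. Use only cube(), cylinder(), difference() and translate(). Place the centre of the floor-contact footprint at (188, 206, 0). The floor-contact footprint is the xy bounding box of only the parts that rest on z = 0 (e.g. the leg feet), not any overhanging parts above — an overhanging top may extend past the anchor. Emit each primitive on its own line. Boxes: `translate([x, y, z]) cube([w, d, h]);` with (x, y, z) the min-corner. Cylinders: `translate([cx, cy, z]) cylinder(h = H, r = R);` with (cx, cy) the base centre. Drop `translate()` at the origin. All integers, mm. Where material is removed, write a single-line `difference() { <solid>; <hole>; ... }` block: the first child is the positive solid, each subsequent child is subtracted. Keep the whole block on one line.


difference() { translate([188, 206, 0]) cylinder(h = 1538, r = 62); translate([188, 206, 0]) cylinder(h = 1538, r = 42); }


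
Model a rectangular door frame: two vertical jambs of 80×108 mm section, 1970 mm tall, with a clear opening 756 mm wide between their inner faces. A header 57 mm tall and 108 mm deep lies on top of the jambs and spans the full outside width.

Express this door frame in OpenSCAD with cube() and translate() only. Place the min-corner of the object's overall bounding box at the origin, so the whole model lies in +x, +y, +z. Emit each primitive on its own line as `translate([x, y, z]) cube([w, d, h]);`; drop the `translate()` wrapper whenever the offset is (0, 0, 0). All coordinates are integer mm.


cube([80, 108, 1970]);
translate([836, 0, 0]) cube([80, 108, 1970]);
translate([0, 0, 1970]) cube([916, 108, 57]);


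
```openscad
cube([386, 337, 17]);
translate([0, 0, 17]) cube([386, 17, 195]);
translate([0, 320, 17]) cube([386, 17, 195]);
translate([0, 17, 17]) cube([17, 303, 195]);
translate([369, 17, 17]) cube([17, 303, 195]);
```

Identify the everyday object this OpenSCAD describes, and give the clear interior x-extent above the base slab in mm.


An open box. The internal width is 352 mm.

A 386×337 base slab with four walls standing on it — an open box. The base is 386 mm wide and the walls are 17 mm thick, so the internal width is 386 − 2 × 17 = 352 mm.


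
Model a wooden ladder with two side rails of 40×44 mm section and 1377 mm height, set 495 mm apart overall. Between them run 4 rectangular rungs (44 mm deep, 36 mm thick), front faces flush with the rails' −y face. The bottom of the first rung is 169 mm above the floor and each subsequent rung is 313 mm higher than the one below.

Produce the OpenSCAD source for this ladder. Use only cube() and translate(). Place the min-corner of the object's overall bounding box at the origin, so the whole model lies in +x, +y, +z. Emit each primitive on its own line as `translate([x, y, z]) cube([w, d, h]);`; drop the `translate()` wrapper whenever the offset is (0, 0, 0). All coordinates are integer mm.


// rung span = 495 - 2*40 = 415
// rung[k] z = 169 + k*313
cube([40, 44, 1377]);
translate([455, 0, 0]) cube([40, 44, 1377]);
translate([40, 0, 169]) cube([415, 44, 36]);
translate([40, 0, 482]) cube([415, 44, 36]);
translate([40, 0, 795]) cube([415, 44, 36]);
translate([40, 0, 1108]) cube([415, 44, 36]);


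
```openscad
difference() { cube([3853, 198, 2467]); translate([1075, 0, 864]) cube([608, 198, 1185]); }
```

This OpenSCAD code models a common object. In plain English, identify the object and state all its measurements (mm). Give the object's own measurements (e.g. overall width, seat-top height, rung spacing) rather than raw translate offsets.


A wall 3853 mm long (x), 198 mm thick (y), 2467 mm tall, with a rectangular window opening cut through it. The opening is 608 mm wide and 1185 mm tall; its sill is at z = 864 mm and its near (−x) edge is 1075 mm from the wall's −x end. The opening passes through the full wall thickness.


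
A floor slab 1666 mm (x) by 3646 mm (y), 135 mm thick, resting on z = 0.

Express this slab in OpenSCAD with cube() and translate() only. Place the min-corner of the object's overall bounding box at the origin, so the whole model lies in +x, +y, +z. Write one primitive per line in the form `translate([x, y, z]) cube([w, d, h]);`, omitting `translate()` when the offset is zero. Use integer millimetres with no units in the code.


cube([1666, 3646, 135]);


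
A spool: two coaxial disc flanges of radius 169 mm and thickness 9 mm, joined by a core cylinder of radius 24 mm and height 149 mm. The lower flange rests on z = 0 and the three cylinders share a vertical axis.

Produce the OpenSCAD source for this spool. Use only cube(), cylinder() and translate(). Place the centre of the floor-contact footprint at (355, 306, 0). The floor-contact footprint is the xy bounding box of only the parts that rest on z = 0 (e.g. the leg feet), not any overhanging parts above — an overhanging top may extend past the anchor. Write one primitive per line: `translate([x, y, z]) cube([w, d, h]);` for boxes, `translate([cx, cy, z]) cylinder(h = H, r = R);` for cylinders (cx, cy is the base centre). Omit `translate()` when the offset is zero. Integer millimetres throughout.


translate([355, 306, 0]) cylinder(h = 9, r = 169);
translate([355, 306, 9]) cylinder(h = 149, r = 24);
translate([355, 306, 158]) cylinder(h = 9, r = 169);


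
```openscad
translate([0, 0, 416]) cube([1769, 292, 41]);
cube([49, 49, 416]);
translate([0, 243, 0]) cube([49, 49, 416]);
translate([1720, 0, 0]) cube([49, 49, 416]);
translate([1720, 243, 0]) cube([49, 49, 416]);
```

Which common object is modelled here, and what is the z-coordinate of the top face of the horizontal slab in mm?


A bench. The seat-top height is 457 mm.

A long slab on four corner posts — a bench. The slab sits at z = 416 with thickness 41, so the top is 416 + 41 = 457 mm.


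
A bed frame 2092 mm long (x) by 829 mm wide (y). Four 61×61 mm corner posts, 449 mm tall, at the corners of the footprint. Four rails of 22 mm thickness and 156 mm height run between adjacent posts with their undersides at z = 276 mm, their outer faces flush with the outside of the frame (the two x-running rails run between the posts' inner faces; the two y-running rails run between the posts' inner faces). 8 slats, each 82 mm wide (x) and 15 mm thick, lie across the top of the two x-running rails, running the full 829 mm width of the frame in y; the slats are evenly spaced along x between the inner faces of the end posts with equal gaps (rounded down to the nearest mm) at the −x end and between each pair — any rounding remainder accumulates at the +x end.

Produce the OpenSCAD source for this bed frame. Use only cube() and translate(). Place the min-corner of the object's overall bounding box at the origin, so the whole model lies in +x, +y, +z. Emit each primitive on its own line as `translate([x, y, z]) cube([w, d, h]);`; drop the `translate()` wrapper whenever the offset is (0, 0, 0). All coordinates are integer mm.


cube([61, 61, 449]);
translate([0, 768, 0]) cube([61, 61, 449]);
translate([2031, 0, 0]) cube([61, 61, 449]);
translate([2031, 768, 0]) cube([61, 61, 449]);
translate([61, 0, 276]) cube([1970, 22, 156]);
translate([61, 807, 276]) cube([1970, 22, 156]);
translate([0, 61, 276]) cube([22, 707, 156]);
translate([2070, 61, 276]) cube([22, 707, 156]);
translate([207, 0, 432]) cube([82, 829, 15]);
translate([435, 0, 432]) cube([82, 829, 15]);
translate([663, 0, 432]) cube([82, 829, 15]);
translate([891, 0, 432]) cube([82, 829, 15]);
translate([1119, 0, 432]) cube([82, 829, 15]);
translate([1347, 0, 432]) cube([82, 829, 15]);
translate([1575, 0, 432]) cube([82, 829, 15]);
translate([1803, 0, 432]) cube([82, 829, 15]);


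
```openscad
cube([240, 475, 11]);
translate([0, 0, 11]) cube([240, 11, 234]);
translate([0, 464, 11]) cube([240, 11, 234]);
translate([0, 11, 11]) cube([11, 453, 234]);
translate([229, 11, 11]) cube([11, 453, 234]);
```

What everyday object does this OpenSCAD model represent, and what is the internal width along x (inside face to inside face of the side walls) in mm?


An open box. The internal width is 218 mm.

A 240×475 base slab with four walls standing on it — an open box. The base is 240 mm wide and the walls are 11 mm thick, so the internal width is 240 − 2 × 11 = 218 mm.


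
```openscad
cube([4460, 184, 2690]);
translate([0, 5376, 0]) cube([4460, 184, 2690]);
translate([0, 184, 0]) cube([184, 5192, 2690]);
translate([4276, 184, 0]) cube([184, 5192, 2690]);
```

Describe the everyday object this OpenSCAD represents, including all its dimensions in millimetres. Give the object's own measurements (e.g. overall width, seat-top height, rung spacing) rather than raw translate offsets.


The wall frame of a small rectangular building: four walls, each 2690 mm tall and 184 mm thick, enclosing a footprint 4460 mm (x) by 5560 mm (y) outside-to-outside, with no floor or roof. The front and back walls (the −y and +y sides) span the full width; the two side walls fit between them.


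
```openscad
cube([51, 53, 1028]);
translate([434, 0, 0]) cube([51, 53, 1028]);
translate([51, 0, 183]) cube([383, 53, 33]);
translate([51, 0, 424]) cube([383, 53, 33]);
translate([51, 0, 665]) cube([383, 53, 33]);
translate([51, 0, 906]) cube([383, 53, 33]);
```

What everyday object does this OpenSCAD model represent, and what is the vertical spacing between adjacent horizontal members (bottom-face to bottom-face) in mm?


A ladder. The rung spacing is 241 mm.

Two tall 51×53 posts with 4 short bars between them — a ladder. Adjacent rungs sit at z = 183 and z = 424, so the spacing is 424 − 183 = 241 mm.


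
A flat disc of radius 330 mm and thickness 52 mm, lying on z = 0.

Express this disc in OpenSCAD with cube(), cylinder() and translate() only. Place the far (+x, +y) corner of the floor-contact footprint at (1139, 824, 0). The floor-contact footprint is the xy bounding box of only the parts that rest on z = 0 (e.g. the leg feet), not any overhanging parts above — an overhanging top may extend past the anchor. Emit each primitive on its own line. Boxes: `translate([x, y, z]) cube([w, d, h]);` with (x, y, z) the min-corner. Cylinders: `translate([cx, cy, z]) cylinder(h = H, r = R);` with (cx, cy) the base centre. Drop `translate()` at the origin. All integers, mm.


translate([809, 494, 0]) cylinder(h = 52, r = 330);


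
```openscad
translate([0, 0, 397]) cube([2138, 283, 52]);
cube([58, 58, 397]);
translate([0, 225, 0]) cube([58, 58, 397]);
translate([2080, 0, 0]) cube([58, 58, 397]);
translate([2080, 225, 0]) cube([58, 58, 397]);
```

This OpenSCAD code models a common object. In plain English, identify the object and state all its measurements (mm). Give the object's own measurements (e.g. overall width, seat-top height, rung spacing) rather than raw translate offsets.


A bench: a 2138×283 mm seat slab, 52 mm thick, top at z = 449 mm, on four 58×58 mm square legs flush with the seat corners and standing on z = 0.


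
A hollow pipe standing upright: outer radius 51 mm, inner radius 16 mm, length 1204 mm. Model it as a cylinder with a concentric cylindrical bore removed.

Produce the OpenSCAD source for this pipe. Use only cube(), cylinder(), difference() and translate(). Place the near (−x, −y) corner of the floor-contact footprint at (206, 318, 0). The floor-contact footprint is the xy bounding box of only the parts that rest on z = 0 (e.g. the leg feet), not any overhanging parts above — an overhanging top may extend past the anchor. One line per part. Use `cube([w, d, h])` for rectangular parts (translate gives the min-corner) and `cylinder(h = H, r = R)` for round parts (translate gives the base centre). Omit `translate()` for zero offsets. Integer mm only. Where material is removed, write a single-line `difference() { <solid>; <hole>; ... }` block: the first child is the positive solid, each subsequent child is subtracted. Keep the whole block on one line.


difference() { translate([257, 369, 0]) cylinder(h = 1204, r = 51); translate([257, 369, 0]) cylinder(h = 1204, r = 16); }


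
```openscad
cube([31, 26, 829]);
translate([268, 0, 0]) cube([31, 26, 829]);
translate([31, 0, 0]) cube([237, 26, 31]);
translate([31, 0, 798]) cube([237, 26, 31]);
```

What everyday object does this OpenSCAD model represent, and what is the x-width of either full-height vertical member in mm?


A picture frame. The border width is 31 mm.

Four thin pieces enclosing a rectangular opening — a picture frame. The two full-height stiles are 829 mm tall; the top rail sits at z = 798 and is 31 mm tall, so the border above the opening is 829 − 798 = 31 mm, matching the stile x-width.


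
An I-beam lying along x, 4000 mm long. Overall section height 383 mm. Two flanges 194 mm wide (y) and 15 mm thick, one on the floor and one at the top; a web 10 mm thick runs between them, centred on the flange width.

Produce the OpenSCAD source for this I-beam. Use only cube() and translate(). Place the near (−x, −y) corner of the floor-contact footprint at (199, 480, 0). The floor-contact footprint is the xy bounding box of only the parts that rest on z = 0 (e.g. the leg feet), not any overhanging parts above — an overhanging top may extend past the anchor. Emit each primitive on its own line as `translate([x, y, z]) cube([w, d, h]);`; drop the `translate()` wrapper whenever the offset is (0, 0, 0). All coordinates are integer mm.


translate([199, 480, 0]) cube([4000, 194, 15]);
translate([199, 572, 15]) cube([4000, 10, 353]);
translate([199, 480, 368]) cube([4000, 194, 15]);


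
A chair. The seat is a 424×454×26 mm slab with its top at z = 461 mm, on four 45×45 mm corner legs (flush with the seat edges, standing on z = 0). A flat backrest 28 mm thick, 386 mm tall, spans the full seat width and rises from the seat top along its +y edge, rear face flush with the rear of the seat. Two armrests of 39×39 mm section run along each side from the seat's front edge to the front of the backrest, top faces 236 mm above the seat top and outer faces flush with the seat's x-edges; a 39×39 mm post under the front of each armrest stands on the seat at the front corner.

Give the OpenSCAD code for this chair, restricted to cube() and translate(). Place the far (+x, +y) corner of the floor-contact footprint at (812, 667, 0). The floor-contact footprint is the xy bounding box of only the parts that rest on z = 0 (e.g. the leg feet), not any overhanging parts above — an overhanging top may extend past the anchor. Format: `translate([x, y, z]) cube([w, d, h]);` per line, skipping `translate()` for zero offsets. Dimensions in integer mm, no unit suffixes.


// leg_h = 461 - 26 = 435
// arm post h = 236 - 39 = 197
translate([388, 213, 435]) cube([424, 454, 26]);
translate([388, 213, 0]) cube([45, 45, 435]);
translate([767, 213, 0]) cube([45, 45, 435]);
translate([388, 622, 0]) cube([45, 45, 435]);
translate([767, 622, 0]) cube([45, 45, 435]);
translate([388, 639, 461]) cube([424, 28, 386]);
translate([388, 213, 658]) cube([39, 426, 39]);
translate([773, 213, 658]) cube([39, 426, 39]);
translate([388, 213, 461]) cube([39, 39, 197]);
translate([773, 213, 461]) cube([39, 39, 197]);


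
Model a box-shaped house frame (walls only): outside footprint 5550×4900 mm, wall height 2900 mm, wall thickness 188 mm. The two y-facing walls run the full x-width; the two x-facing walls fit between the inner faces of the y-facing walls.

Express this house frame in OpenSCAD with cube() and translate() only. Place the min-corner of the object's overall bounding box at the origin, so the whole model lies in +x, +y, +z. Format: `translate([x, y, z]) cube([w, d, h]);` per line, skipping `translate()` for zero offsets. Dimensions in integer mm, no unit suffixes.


cube([5550, 188, 2900]);
translate([0, 4712, 0]) cube([5550, 188, 2900]);
translate([0, 188, 0]) cube([188, 4524, 2900]);
translate([5362, 188, 0]) cube([188, 4524, 2900]);


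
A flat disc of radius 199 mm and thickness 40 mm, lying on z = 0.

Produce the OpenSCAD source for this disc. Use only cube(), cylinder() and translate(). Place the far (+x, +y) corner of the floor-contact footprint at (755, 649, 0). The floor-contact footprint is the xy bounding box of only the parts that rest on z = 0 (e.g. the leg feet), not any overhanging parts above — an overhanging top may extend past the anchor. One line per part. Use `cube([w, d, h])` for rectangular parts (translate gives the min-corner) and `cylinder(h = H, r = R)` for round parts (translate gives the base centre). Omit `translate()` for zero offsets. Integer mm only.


translate([556, 450, 0]) cylinder(h = 40, r = 199);


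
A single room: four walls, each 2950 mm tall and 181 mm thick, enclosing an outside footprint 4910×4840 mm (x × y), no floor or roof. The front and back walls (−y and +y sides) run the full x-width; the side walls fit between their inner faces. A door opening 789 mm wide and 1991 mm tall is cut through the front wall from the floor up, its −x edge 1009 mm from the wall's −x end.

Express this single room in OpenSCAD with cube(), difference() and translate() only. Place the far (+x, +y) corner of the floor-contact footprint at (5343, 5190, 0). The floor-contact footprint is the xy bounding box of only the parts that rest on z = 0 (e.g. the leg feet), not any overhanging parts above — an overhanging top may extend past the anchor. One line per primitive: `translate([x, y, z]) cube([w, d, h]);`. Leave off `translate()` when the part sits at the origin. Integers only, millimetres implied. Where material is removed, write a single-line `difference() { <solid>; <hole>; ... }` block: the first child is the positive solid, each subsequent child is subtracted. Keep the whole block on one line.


difference() { translate([433, 350, 0]) cube([4910, 181, 2950]); translate([1442, 350, 0]) cube([789, 181, 1991]); }
translate([433, 5009, 0]) cube([4910, 181, 2950]);
translate([433, 531, 0]) cube([181, 4478, 2950]);
translate([5162, 531, 0]) cube([181, 4478, 2950]);


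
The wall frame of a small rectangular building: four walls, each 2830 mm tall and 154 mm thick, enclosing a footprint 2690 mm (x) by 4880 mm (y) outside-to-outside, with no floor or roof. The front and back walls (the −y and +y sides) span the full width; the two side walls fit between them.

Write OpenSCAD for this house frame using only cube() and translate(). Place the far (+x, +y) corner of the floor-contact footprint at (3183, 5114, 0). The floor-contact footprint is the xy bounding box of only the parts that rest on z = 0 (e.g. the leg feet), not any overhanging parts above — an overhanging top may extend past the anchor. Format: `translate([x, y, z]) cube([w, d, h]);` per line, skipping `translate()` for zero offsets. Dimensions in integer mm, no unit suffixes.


translate([493, 234, 0]) cube([2690, 154, 2830]);
translate([493, 4960, 0]) cube([2690, 154, 2830]);
translate([493, 388, 0]) cube([154, 4572, 2830]);
translate([3029, 388, 0]) cube([154, 4572, 2830]);


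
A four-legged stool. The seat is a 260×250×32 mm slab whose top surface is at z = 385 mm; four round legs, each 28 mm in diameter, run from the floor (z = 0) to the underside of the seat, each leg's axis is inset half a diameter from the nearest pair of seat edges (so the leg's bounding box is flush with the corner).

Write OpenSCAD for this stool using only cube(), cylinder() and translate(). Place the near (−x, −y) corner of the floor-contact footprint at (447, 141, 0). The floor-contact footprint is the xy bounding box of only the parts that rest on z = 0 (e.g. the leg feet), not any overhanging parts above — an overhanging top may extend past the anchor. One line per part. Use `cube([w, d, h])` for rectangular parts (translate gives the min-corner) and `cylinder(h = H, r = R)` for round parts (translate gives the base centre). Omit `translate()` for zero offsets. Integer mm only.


translate([447, 141, 353]) cube([260, 250, 32]);
translate([461, 155, 0]) cylinder(h = 353, r = 14);
translate([693, 155, 0]) cylinder(h = 353, r = 14);
translate([461, 377, 0]) cylinder(h = 353, r = 14);
translate([693, 377, 0]) cylinder(h = 353, r = 14);


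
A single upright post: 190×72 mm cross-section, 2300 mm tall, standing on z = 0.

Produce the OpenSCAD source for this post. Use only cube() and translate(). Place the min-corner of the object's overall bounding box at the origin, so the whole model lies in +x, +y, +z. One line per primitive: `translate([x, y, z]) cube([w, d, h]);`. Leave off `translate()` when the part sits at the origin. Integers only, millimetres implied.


cube([190, 72, 2300]);


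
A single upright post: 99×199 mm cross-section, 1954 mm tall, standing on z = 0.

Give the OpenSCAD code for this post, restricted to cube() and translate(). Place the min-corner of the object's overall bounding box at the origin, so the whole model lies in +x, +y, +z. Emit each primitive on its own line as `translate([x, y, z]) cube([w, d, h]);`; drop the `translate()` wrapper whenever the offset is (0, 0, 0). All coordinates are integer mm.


cube([99, 199, 1954]);


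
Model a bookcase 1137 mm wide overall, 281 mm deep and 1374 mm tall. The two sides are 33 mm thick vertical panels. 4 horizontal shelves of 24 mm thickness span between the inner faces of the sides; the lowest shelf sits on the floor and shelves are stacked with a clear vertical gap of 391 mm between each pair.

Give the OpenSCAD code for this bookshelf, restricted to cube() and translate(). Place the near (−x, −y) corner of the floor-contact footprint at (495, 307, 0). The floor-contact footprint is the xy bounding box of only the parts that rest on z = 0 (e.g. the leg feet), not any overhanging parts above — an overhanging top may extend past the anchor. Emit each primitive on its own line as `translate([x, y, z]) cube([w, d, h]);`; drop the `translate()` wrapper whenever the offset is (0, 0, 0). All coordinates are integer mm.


translate([495, 307, 0]) cube([33, 281, 1374]);
translate([1599, 307, 0]) cube([33, 281, 1374]);
translate([528, 307, 0]) cube([1071, 281, 24]);
translate([528, 307, 415]) cube([1071, 281, 24]);
translate([528, 307, 830]) cube([1071, 281, 24]);
translate([528, 307, 1245]) cube([1071, 281, 24]);


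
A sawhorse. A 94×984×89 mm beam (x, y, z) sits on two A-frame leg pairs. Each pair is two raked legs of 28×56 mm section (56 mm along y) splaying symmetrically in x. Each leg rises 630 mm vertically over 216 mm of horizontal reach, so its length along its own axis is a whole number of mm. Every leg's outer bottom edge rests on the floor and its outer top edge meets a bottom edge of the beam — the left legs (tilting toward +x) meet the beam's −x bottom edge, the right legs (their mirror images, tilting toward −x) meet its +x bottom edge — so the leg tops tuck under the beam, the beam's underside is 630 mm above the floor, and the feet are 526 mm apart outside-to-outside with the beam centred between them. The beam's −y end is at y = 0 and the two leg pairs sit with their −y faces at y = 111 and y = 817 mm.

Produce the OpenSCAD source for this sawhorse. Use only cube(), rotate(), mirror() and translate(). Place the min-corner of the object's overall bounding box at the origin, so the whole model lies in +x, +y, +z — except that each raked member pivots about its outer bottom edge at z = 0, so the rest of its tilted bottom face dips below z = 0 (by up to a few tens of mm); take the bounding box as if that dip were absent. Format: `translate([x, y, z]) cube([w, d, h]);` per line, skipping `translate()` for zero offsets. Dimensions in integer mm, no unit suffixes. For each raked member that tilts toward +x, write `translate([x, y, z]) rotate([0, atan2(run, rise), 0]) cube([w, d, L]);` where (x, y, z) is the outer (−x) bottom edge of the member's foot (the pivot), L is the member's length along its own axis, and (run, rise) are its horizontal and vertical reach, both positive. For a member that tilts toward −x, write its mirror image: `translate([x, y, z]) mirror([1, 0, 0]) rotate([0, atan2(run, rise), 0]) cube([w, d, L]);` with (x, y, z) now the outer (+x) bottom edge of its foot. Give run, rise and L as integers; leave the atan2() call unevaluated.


translate([216, 0, 630]) cube([94, 984, 89]);
translate([0, 111, 0]) rotate([0, atan2(216, 630), 0]) cube([28, 56, 666]);
translate([526, 111, 0]) mirror([1, 0, 0]) rotate([0, atan2(216, 630), 0]) cube([28, 56, 666]);
translate([0, 817, 0]) rotate([0, atan2(216, 630), 0]) cube([28, 56, 666]);
translate([526, 817, 0]) mirror([1, 0, 0]) rotate([0, atan2(216, 630), 0]) cube([28, 56, 666]);


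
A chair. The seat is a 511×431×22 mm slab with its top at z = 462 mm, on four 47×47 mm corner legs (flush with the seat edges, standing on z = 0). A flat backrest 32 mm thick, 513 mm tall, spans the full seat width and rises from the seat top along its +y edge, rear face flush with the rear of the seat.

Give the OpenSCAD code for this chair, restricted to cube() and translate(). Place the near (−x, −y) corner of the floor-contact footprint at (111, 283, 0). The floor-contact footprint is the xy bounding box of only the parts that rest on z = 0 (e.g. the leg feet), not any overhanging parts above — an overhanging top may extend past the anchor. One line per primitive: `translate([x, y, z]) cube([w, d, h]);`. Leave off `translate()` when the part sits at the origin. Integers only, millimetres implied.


translate([111, 283, 440]) cube([511, 431, 22]);
translate([111, 283, 0]) cube([47, 47, 440]);
translate([575, 283, 0]) cube([47, 47, 440]);
translate([111, 667, 0]) cube([47, 47, 440]);
translate([575, 667, 0]) cube([47, 47, 440]);
translate([111, 682, 462]) cube([511, 32, 513]);


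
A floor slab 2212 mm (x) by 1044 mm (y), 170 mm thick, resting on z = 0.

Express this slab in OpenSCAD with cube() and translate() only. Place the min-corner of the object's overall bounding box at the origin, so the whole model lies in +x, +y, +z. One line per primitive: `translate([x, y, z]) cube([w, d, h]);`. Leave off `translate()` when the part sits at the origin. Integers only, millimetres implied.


cube([2212, 1044, 170]);


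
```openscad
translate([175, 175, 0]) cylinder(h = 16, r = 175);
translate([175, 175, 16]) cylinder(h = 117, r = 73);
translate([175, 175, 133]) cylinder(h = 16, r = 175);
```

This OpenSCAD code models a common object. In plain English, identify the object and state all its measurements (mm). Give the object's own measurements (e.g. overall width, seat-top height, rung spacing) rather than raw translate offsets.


A spool: two coaxial disc flanges of radius 175 mm and thickness 16 mm, joined by a core cylinder of radius 73 mm and height 117 mm. The lower flange rests on z = 0 and the three cylinders share a vertical axis.


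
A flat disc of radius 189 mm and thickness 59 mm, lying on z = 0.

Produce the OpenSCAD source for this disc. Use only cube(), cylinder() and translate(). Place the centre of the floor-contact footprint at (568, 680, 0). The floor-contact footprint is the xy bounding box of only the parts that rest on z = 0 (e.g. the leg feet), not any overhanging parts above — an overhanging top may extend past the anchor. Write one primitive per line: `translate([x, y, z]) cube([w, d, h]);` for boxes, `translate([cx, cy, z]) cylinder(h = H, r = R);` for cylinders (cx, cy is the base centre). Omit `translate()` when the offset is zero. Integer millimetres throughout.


translate([568, 680, 0]) cylinder(h = 59, r = 189);


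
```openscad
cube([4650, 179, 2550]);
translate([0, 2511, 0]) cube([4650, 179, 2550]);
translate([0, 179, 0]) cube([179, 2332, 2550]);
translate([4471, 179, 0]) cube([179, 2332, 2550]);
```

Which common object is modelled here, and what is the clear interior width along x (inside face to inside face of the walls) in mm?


A house (or room) frame. The interior width is 4292 mm.

Four 2550 mm walls enclosing a rectangle with no floor or roof — a room or house frame. Outside width is 4650 mm and wall thickness is 179 mm, so the interior width is 4650 − 2 × 179 = 4292 mm.


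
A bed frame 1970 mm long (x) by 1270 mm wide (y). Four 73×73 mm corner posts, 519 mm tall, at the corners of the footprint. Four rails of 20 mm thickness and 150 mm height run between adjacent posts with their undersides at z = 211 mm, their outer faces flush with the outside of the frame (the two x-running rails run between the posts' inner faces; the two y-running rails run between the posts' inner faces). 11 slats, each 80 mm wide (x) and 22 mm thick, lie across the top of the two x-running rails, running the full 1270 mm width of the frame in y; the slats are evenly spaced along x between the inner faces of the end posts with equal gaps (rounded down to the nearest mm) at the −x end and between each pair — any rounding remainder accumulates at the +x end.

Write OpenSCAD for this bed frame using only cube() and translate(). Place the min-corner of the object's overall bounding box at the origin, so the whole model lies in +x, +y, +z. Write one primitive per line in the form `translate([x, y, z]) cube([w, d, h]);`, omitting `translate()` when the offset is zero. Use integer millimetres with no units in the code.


cube([73, 73, 519]);
translate([0, 1197, 0]) cube([73, 73, 519]);
translate([1897, 0, 0]) cube([73, 73, 519]);
translate([1897, 1197, 0]) cube([73, 73, 519]);
translate([73, 0, 211]) cube([1824, 20, 150]);
translate([73, 1250, 211]) cube([1824, 20, 150]);
translate([0, 73, 211]) cube([20, 1124, 150]);
translate([1950, 73, 211]) cube([20, 1124, 150]);
translate([151, 0, 361]) cube([80, 1270, 22]);
translate([309, 0, 361]) cube([80, 1270, 22]);
translate([467, 0, 361]) cube([80, 1270, 22]);
translate([625, 0, 361]) cube([80, 1270, 22]);
translate([783, 0, 361]) cube([80, 1270, 22]);
translate([941, 0, 361]) cube([80, 1270, 22]);
translate([1099, 0, 361]) cube([80, 1270, 22]);
translate([1257, 0, 361]) cube([80, 1270, 22]);
translate([1415, 0, 361]) cube([80, 1270, 22]);
translate([1573, 0, 361]) cube([80, 1270, 22]);
translate([1731, 0, 361]) cube([80, 1270, 22]);


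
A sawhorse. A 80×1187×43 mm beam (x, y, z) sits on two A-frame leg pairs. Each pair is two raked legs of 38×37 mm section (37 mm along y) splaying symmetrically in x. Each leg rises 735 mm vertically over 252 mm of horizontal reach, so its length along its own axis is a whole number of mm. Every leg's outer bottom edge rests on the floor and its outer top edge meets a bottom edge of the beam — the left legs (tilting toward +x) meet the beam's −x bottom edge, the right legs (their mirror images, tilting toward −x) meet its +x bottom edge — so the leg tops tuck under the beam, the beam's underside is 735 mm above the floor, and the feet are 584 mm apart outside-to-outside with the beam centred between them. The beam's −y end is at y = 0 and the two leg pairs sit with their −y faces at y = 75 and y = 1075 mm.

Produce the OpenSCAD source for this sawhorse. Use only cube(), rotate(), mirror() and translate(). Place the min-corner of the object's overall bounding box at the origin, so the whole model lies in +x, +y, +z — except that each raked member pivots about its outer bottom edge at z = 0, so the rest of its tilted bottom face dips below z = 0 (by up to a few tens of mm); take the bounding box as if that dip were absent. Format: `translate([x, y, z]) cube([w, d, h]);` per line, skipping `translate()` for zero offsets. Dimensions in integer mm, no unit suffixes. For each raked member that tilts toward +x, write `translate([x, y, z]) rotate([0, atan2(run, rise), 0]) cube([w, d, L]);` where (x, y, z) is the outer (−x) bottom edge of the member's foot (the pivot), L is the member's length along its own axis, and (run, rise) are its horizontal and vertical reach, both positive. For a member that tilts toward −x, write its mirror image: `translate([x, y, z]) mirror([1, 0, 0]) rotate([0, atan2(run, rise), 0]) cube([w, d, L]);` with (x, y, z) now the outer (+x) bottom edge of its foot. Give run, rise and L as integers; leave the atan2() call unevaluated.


// leg length = √(252² + 735²) = 777
// right-leg outer foot x = 2·252 + 80 = 584
// beam min-corner = (252, 0, 735)
translate([252, 0, 735]) cube([80, 1187, 43]);
translate([0, 75, 0]) rotate([0, atan2(252, 735), 0]) cube([38, 37, 777]);
translate([584, 75, 0]) mirror([1, 0, 0]) rotate([0, atan2(252, 735), 0]) cube([38, 37, 777]);
translate([0, 1075, 0]) rotate([0, atan2(252, 735), 0]) cube([38, 37, 777]);
translate([584, 1075, 0]) mirror([1, 0, 0]) rotate([0, atan2(252, 735), 0]) cube([38, 37, 777]);


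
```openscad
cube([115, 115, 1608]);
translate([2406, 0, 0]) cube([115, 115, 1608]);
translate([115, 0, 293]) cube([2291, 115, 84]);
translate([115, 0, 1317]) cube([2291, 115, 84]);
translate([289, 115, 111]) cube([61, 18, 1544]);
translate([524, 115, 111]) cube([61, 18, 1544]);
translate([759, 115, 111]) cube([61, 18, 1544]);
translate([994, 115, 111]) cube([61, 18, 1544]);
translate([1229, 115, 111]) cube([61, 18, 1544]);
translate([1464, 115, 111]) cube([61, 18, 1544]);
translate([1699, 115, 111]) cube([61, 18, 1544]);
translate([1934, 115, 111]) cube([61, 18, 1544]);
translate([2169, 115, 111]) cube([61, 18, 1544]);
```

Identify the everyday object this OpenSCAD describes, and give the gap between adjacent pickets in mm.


A fence section. The picket gap is 174 mm.

Two posts, two rails, 9 pickets — a fence section. Span 2291 mm holds 9 pickets of 61 mm with 10 equal gaps: ⌊(2291 − 9·61) / 10⌋ = 174 mm.


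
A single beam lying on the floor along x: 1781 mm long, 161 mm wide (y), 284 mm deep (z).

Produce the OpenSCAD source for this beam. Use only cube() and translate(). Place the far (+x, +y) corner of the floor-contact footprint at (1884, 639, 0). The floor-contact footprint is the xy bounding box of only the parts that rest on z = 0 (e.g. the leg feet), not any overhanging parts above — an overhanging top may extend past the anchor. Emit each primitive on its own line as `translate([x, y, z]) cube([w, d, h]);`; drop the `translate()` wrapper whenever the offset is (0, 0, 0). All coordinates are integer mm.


translate([103, 478, 0]) cube([1781, 161, 284]);


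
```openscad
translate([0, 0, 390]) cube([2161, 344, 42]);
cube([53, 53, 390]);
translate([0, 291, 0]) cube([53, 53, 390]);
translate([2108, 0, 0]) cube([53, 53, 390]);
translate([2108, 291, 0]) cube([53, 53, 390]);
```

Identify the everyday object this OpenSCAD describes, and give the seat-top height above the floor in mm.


A bench. The seat-top height is 432 mm.

A long slab on four corner posts — a bench. The slab sits at z = 390 with thickness 42, so the top is 390 + 42 = 432 mm.


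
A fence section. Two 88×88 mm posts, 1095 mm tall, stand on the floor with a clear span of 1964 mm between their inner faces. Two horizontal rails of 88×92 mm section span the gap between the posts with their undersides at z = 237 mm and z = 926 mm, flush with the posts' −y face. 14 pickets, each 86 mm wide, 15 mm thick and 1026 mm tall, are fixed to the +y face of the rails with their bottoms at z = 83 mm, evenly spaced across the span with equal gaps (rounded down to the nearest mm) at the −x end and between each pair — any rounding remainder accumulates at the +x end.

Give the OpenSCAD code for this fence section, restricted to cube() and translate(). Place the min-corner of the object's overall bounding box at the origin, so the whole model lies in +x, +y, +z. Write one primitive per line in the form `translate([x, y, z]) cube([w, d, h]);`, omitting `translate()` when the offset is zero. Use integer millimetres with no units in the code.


cube([88, 88, 1095]);
translate([2052, 0, 0]) cube([88, 88, 1095]);
translate([88, 0, 237]) cube([1964, 88, 92]);
translate([88, 0, 926]) cube([1964, 88, 92]);
translate([138, 88, 83]) cube([86, 15, 1026]);
translate([274, 88, 83]) cube([86, 15, 1026]);
translate([410, 88, 83]) cube([86, 15, 1026]);
translate([546, 88, 83]) cube([86, 15, 1026]);
translate([682, 88, 83]) cube([86, 15, 1026]);
translate([818, 88, 83]) cube([86, 15, 1026]);
translate([954, 88, 83]) cube([86, 15, 1026]);
translate([1090, 88, 83]) cube([86, 15, 1026]);
translate([1226, 88, 83]) cube([86, 15, 1026]);
translate([1362, 88, 83]) cube([86, 15, 1026]);
translate([1498, 88, 83]) cube([86, 15, 1026]);
translate([1634, 88, 83]) cube([86, 15, 1026]);
translate([1770, 88, 83]) cube([86, 15, 1026]);
translate([1906, 88, 83]) cube([86, 15, 1026]);
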